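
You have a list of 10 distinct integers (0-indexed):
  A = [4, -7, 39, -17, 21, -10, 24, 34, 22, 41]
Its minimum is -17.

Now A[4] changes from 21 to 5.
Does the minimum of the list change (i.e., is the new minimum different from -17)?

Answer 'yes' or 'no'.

Answer: no

Derivation:
Old min = -17
Change: A[4] 21 -> 5
Changed element was NOT the min; min changes only if 5 < -17.
New min = -17; changed? no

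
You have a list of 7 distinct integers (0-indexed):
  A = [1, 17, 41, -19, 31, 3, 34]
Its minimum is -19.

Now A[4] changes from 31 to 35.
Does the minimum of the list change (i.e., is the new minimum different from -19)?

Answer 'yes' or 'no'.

Old min = -19
Change: A[4] 31 -> 35
Changed element was NOT the min; min changes only if 35 < -19.
New min = -19; changed? no

Answer: no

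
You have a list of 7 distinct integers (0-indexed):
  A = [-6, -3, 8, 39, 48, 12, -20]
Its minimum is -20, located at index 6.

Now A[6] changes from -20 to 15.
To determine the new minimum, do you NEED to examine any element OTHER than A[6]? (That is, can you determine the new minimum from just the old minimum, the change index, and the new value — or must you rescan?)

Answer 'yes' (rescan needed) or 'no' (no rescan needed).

Answer: yes

Derivation:
Old min = -20 at index 6
Change at index 6: -20 -> 15
Index 6 WAS the min and new value 15 > old min -20. Must rescan other elements to find the new min.
Needs rescan: yes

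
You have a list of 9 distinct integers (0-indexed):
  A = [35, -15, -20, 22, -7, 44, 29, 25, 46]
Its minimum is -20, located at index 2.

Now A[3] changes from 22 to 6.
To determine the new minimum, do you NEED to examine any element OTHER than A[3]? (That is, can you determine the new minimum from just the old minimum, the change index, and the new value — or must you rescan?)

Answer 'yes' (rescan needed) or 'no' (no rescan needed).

Answer: no

Derivation:
Old min = -20 at index 2
Change at index 3: 22 -> 6
Index 3 was NOT the min. New min = min(-20, 6). No rescan of other elements needed.
Needs rescan: no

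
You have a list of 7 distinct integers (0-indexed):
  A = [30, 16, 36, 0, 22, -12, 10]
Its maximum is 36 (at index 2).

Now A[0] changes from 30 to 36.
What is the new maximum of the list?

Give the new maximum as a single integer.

Answer: 36

Derivation:
Old max = 36 (at index 2)
Change: A[0] 30 -> 36
Changed element was NOT the old max.
  New max = max(old_max, new_val) = max(36, 36) = 36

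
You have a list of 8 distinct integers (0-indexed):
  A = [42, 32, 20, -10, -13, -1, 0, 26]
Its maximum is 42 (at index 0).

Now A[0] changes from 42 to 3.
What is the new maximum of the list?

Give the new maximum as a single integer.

Answer: 32

Derivation:
Old max = 42 (at index 0)
Change: A[0] 42 -> 3
Changed element WAS the max -> may need rescan.
  Max of remaining elements: 32
  New max = max(3, 32) = 32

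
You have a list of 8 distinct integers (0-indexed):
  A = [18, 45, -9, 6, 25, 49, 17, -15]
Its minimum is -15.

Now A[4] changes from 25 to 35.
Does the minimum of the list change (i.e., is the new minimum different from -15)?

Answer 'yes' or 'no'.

Answer: no

Derivation:
Old min = -15
Change: A[4] 25 -> 35
Changed element was NOT the min; min changes only if 35 < -15.
New min = -15; changed? no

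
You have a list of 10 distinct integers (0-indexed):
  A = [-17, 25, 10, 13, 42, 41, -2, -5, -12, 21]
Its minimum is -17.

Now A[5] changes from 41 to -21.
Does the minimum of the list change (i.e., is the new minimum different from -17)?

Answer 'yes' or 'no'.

Old min = -17
Change: A[5] 41 -> -21
Changed element was NOT the min; min changes only if -21 < -17.
New min = -21; changed? yes

Answer: yes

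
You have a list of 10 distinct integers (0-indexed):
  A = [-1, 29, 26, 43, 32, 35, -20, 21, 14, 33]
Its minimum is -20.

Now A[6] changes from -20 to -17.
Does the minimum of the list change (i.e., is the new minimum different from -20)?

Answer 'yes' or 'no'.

Old min = -20
Change: A[6] -20 -> -17
Changed element was the min; new min must be rechecked.
New min = -17; changed? yes

Answer: yes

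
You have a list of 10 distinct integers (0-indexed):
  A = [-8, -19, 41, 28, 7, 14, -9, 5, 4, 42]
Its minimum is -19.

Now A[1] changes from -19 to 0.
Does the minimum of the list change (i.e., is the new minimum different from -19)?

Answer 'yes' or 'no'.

Old min = -19
Change: A[1] -19 -> 0
Changed element was the min; new min must be rechecked.
New min = -9; changed? yes

Answer: yes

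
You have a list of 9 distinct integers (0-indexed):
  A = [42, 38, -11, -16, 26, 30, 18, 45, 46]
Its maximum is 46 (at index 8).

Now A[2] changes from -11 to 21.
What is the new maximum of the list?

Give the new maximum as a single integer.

Old max = 46 (at index 8)
Change: A[2] -11 -> 21
Changed element was NOT the old max.
  New max = max(old_max, new_val) = max(46, 21) = 46

Answer: 46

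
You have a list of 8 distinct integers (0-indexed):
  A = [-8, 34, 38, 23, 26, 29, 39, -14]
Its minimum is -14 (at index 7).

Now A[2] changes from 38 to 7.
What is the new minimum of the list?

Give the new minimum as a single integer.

Old min = -14 (at index 7)
Change: A[2] 38 -> 7
Changed element was NOT the old min.
  New min = min(old_min, new_val) = min(-14, 7) = -14

Answer: -14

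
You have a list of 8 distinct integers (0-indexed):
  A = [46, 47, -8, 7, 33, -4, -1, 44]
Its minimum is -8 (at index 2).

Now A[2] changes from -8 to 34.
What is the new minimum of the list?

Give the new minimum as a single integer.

Old min = -8 (at index 2)
Change: A[2] -8 -> 34
Changed element WAS the min. Need to check: is 34 still <= all others?
  Min of remaining elements: -4
  New min = min(34, -4) = -4

Answer: -4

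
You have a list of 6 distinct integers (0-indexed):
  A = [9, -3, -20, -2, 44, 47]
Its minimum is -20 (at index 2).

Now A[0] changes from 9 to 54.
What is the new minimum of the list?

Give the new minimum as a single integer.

Answer: -20

Derivation:
Old min = -20 (at index 2)
Change: A[0] 9 -> 54
Changed element was NOT the old min.
  New min = min(old_min, new_val) = min(-20, 54) = -20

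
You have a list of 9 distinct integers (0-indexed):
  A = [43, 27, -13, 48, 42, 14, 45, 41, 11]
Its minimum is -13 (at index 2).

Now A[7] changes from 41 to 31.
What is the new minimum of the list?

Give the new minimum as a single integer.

Answer: -13

Derivation:
Old min = -13 (at index 2)
Change: A[7] 41 -> 31
Changed element was NOT the old min.
  New min = min(old_min, new_val) = min(-13, 31) = -13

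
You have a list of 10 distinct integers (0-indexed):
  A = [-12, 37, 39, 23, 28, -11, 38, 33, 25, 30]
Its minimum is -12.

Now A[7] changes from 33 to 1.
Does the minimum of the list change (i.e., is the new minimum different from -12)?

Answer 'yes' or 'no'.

Old min = -12
Change: A[7] 33 -> 1
Changed element was NOT the min; min changes only if 1 < -12.
New min = -12; changed? no

Answer: no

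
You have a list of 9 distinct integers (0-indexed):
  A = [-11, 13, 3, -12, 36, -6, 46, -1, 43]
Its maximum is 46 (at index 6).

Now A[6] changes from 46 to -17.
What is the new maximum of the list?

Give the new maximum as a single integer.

Answer: 43

Derivation:
Old max = 46 (at index 6)
Change: A[6] 46 -> -17
Changed element WAS the max -> may need rescan.
  Max of remaining elements: 43
  New max = max(-17, 43) = 43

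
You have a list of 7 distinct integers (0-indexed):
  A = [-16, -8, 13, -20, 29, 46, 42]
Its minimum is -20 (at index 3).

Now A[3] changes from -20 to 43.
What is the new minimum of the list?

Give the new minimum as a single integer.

Answer: -16

Derivation:
Old min = -20 (at index 3)
Change: A[3] -20 -> 43
Changed element WAS the min. Need to check: is 43 still <= all others?
  Min of remaining elements: -16
  New min = min(43, -16) = -16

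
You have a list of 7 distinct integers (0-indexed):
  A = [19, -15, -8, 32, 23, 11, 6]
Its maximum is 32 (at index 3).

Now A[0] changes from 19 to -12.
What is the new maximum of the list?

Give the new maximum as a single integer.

Old max = 32 (at index 3)
Change: A[0] 19 -> -12
Changed element was NOT the old max.
  New max = max(old_max, new_val) = max(32, -12) = 32

Answer: 32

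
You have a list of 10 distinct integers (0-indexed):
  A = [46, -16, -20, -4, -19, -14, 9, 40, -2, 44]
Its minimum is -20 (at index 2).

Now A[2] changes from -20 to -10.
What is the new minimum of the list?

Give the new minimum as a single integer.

Old min = -20 (at index 2)
Change: A[2] -20 -> -10
Changed element WAS the min. Need to check: is -10 still <= all others?
  Min of remaining elements: -19
  New min = min(-10, -19) = -19

Answer: -19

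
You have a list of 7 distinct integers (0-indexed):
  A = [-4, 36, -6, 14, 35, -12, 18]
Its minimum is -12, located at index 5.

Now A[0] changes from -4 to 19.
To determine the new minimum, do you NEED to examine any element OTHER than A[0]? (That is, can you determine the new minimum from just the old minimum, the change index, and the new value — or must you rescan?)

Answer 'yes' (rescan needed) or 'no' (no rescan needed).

Old min = -12 at index 5
Change at index 0: -4 -> 19
Index 0 was NOT the min. New min = min(-12, 19). No rescan of other elements needed.
Needs rescan: no

Answer: no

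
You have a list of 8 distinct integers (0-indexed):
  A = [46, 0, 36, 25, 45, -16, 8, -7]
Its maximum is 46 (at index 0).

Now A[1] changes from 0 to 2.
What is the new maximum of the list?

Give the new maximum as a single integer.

Old max = 46 (at index 0)
Change: A[1] 0 -> 2
Changed element was NOT the old max.
  New max = max(old_max, new_val) = max(46, 2) = 46

Answer: 46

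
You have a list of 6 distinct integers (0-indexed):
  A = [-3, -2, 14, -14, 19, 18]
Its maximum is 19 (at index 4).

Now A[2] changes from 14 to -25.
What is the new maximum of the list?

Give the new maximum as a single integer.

Old max = 19 (at index 4)
Change: A[2] 14 -> -25
Changed element was NOT the old max.
  New max = max(old_max, new_val) = max(19, -25) = 19

Answer: 19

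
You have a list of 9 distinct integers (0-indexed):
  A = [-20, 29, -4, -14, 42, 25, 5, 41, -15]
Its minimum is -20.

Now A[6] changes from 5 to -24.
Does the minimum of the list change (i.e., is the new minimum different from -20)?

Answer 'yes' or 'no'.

Old min = -20
Change: A[6] 5 -> -24
Changed element was NOT the min; min changes only if -24 < -20.
New min = -24; changed? yes

Answer: yes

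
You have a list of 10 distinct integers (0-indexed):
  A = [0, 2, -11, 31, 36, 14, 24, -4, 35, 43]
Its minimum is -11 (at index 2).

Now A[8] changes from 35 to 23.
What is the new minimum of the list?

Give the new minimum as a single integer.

Answer: -11

Derivation:
Old min = -11 (at index 2)
Change: A[8] 35 -> 23
Changed element was NOT the old min.
  New min = min(old_min, new_val) = min(-11, 23) = -11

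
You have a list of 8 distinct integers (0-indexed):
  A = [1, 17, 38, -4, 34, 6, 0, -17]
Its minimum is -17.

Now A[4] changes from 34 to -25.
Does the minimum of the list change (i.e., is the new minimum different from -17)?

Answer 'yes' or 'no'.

Old min = -17
Change: A[4] 34 -> -25
Changed element was NOT the min; min changes only if -25 < -17.
New min = -25; changed? yes

Answer: yes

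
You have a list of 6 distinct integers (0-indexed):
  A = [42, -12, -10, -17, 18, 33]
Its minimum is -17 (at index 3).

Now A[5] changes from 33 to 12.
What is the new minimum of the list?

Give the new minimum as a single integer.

Answer: -17

Derivation:
Old min = -17 (at index 3)
Change: A[5] 33 -> 12
Changed element was NOT the old min.
  New min = min(old_min, new_val) = min(-17, 12) = -17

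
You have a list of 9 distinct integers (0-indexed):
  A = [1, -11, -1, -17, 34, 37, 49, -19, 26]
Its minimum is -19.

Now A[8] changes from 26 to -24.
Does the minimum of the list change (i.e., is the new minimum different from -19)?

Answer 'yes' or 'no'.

Answer: yes

Derivation:
Old min = -19
Change: A[8] 26 -> -24
Changed element was NOT the min; min changes only if -24 < -19.
New min = -24; changed? yes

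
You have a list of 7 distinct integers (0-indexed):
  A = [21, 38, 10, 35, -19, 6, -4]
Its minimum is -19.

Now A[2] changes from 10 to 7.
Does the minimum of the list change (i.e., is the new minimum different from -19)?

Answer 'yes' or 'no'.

Answer: no

Derivation:
Old min = -19
Change: A[2] 10 -> 7
Changed element was NOT the min; min changes only if 7 < -19.
New min = -19; changed? no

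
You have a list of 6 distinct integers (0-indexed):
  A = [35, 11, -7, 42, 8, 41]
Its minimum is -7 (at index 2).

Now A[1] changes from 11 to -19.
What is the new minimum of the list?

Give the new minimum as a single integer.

Old min = -7 (at index 2)
Change: A[1] 11 -> -19
Changed element was NOT the old min.
  New min = min(old_min, new_val) = min(-7, -19) = -19

Answer: -19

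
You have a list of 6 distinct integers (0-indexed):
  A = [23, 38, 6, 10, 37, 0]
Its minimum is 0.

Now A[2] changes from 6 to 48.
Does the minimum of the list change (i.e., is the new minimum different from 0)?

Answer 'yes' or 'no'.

Old min = 0
Change: A[2] 6 -> 48
Changed element was NOT the min; min changes only if 48 < 0.
New min = 0; changed? no

Answer: no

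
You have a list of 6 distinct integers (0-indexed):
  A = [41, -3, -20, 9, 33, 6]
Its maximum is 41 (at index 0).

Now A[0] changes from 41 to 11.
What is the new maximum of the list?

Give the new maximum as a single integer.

Old max = 41 (at index 0)
Change: A[0] 41 -> 11
Changed element WAS the max -> may need rescan.
  Max of remaining elements: 33
  New max = max(11, 33) = 33

Answer: 33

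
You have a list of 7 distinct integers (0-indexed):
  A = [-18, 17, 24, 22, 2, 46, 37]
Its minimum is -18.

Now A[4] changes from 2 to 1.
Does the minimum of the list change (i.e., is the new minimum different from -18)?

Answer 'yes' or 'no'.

Answer: no

Derivation:
Old min = -18
Change: A[4] 2 -> 1
Changed element was NOT the min; min changes only if 1 < -18.
New min = -18; changed? no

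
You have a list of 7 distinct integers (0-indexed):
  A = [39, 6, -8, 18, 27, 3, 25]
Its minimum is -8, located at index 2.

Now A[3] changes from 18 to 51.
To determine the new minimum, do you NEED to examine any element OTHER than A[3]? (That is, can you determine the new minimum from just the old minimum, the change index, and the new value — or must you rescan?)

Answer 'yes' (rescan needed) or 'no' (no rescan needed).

Old min = -8 at index 2
Change at index 3: 18 -> 51
Index 3 was NOT the min. New min = min(-8, 51). No rescan of other elements needed.
Needs rescan: no

Answer: no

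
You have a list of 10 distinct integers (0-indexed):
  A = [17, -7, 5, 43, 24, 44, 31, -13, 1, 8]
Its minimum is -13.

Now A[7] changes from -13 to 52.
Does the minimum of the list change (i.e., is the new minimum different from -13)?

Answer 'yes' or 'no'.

Old min = -13
Change: A[7] -13 -> 52
Changed element was the min; new min must be rechecked.
New min = -7; changed? yes

Answer: yes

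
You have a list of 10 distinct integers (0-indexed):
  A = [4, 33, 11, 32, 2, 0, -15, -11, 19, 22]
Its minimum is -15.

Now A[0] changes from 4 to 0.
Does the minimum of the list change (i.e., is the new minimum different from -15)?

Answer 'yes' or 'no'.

Old min = -15
Change: A[0] 4 -> 0
Changed element was NOT the min; min changes only if 0 < -15.
New min = -15; changed? no

Answer: no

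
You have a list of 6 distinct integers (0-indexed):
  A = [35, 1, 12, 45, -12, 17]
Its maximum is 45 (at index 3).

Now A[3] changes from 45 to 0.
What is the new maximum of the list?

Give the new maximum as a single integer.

Answer: 35

Derivation:
Old max = 45 (at index 3)
Change: A[3] 45 -> 0
Changed element WAS the max -> may need rescan.
  Max of remaining elements: 35
  New max = max(0, 35) = 35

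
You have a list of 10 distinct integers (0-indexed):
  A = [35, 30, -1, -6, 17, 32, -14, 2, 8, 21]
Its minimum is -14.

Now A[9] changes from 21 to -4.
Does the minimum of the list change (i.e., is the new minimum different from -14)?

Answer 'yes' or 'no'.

Old min = -14
Change: A[9] 21 -> -4
Changed element was NOT the min; min changes only if -4 < -14.
New min = -14; changed? no

Answer: no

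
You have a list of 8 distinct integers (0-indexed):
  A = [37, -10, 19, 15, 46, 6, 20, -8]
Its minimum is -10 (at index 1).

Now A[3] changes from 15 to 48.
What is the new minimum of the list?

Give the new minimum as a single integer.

Answer: -10

Derivation:
Old min = -10 (at index 1)
Change: A[3] 15 -> 48
Changed element was NOT the old min.
  New min = min(old_min, new_val) = min(-10, 48) = -10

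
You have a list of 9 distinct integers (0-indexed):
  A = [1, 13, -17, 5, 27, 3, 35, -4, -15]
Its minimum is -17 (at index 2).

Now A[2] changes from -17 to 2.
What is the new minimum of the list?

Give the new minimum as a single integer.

Old min = -17 (at index 2)
Change: A[2] -17 -> 2
Changed element WAS the min. Need to check: is 2 still <= all others?
  Min of remaining elements: -15
  New min = min(2, -15) = -15

Answer: -15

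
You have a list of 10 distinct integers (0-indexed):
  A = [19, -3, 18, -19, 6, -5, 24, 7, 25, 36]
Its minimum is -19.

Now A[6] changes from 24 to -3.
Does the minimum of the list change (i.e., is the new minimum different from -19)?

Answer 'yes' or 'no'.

Answer: no

Derivation:
Old min = -19
Change: A[6] 24 -> -3
Changed element was NOT the min; min changes only if -3 < -19.
New min = -19; changed? no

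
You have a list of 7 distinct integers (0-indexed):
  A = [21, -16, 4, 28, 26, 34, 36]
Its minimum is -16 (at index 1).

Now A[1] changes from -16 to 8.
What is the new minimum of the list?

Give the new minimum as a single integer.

Old min = -16 (at index 1)
Change: A[1] -16 -> 8
Changed element WAS the min. Need to check: is 8 still <= all others?
  Min of remaining elements: 4
  New min = min(8, 4) = 4

Answer: 4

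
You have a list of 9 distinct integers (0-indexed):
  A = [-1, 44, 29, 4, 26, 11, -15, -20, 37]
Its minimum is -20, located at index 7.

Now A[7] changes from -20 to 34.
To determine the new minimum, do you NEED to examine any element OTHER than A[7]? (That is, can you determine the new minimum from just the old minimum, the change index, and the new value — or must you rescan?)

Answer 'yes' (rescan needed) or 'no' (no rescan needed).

Answer: yes

Derivation:
Old min = -20 at index 7
Change at index 7: -20 -> 34
Index 7 WAS the min and new value 34 > old min -20. Must rescan other elements to find the new min.
Needs rescan: yes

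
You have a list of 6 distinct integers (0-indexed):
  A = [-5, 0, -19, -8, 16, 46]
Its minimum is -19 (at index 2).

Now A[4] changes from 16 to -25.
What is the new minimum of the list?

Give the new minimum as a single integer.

Answer: -25

Derivation:
Old min = -19 (at index 2)
Change: A[4] 16 -> -25
Changed element was NOT the old min.
  New min = min(old_min, new_val) = min(-19, -25) = -25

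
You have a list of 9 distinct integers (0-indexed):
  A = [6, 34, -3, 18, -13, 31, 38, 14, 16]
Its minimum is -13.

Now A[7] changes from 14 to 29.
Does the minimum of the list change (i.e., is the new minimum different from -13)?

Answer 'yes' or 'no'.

Answer: no

Derivation:
Old min = -13
Change: A[7] 14 -> 29
Changed element was NOT the min; min changes only if 29 < -13.
New min = -13; changed? no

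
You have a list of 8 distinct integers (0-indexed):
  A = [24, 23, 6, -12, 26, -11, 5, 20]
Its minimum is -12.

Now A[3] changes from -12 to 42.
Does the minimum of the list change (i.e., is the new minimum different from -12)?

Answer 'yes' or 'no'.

Old min = -12
Change: A[3] -12 -> 42
Changed element was the min; new min must be rechecked.
New min = -11; changed? yes

Answer: yes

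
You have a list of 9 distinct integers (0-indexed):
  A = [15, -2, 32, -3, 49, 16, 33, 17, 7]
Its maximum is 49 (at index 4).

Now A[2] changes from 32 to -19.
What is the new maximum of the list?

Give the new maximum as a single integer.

Answer: 49

Derivation:
Old max = 49 (at index 4)
Change: A[2] 32 -> -19
Changed element was NOT the old max.
  New max = max(old_max, new_val) = max(49, -19) = 49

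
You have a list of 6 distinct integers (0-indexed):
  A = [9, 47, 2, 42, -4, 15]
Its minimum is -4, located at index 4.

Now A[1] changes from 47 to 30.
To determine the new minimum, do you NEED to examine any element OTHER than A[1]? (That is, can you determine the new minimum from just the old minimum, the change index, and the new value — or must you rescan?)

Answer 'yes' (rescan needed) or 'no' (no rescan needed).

Old min = -4 at index 4
Change at index 1: 47 -> 30
Index 1 was NOT the min. New min = min(-4, 30). No rescan of other elements needed.
Needs rescan: no

Answer: no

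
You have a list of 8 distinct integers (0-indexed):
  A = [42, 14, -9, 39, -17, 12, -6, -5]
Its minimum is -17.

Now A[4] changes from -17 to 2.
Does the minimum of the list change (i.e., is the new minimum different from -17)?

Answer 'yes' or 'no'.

Old min = -17
Change: A[4] -17 -> 2
Changed element was the min; new min must be rechecked.
New min = -9; changed? yes

Answer: yes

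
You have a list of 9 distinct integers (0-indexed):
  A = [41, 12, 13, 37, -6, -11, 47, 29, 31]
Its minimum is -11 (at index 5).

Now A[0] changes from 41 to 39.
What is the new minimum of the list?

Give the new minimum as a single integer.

Answer: -11

Derivation:
Old min = -11 (at index 5)
Change: A[0] 41 -> 39
Changed element was NOT the old min.
  New min = min(old_min, new_val) = min(-11, 39) = -11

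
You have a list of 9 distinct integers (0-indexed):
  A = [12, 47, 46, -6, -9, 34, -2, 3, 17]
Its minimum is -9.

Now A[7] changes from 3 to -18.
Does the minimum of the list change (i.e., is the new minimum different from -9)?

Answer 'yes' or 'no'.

Answer: yes

Derivation:
Old min = -9
Change: A[7] 3 -> -18
Changed element was NOT the min; min changes only if -18 < -9.
New min = -18; changed? yes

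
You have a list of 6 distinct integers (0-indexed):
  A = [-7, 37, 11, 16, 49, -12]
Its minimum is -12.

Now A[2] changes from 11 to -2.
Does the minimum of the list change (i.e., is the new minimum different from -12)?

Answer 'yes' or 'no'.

Old min = -12
Change: A[2] 11 -> -2
Changed element was NOT the min; min changes only if -2 < -12.
New min = -12; changed? no

Answer: no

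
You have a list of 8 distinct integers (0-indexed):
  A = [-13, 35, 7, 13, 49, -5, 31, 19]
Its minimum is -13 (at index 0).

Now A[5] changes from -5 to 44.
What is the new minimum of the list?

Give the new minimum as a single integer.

Old min = -13 (at index 0)
Change: A[5] -5 -> 44
Changed element was NOT the old min.
  New min = min(old_min, new_val) = min(-13, 44) = -13

Answer: -13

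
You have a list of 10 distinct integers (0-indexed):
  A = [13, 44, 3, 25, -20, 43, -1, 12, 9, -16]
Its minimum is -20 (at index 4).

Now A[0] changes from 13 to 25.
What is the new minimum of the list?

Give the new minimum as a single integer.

Answer: -20

Derivation:
Old min = -20 (at index 4)
Change: A[0] 13 -> 25
Changed element was NOT the old min.
  New min = min(old_min, new_val) = min(-20, 25) = -20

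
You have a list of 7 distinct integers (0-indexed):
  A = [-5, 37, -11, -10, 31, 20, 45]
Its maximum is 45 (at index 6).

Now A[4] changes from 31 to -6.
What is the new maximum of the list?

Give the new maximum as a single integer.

Answer: 45

Derivation:
Old max = 45 (at index 6)
Change: A[4] 31 -> -6
Changed element was NOT the old max.
  New max = max(old_max, new_val) = max(45, -6) = 45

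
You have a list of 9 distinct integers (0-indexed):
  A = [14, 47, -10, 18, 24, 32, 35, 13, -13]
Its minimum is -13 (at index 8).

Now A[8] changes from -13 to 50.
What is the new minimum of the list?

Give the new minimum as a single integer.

Answer: -10

Derivation:
Old min = -13 (at index 8)
Change: A[8] -13 -> 50
Changed element WAS the min. Need to check: is 50 still <= all others?
  Min of remaining elements: -10
  New min = min(50, -10) = -10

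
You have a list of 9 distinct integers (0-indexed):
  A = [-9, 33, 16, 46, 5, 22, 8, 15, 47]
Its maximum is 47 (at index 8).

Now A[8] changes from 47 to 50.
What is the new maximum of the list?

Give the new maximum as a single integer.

Old max = 47 (at index 8)
Change: A[8] 47 -> 50
Changed element WAS the max -> may need rescan.
  Max of remaining elements: 46
  New max = max(50, 46) = 50

Answer: 50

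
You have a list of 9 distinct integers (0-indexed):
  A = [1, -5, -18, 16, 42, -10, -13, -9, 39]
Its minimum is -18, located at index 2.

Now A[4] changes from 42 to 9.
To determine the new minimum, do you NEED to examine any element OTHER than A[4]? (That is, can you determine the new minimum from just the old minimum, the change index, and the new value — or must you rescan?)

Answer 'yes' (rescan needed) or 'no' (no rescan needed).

Old min = -18 at index 2
Change at index 4: 42 -> 9
Index 4 was NOT the min. New min = min(-18, 9). No rescan of other elements needed.
Needs rescan: no

Answer: no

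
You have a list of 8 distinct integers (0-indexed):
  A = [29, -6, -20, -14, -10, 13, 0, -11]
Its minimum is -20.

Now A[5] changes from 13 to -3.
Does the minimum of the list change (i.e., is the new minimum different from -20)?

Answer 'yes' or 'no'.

Old min = -20
Change: A[5] 13 -> -3
Changed element was NOT the min; min changes only if -3 < -20.
New min = -20; changed? no

Answer: no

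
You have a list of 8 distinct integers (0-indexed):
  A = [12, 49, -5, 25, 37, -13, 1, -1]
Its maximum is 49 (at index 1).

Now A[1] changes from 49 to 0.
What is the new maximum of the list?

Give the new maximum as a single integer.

Answer: 37

Derivation:
Old max = 49 (at index 1)
Change: A[1] 49 -> 0
Changed element WAS the max -> may need rescan.
  Max of remaining elements: 37
  New max = max(0, 37) = 37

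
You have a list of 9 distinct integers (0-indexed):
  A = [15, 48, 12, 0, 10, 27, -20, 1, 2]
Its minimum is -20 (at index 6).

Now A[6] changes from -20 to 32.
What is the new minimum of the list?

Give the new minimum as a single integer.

Old min = -20 (at index 6)
Change: A[6] -20 -> 32
Changed element WAS the min. Need to check: is 32 still <= all others?
  Min of remaining elements: 0
  New min = min(32, 0) = 0

Answer: 0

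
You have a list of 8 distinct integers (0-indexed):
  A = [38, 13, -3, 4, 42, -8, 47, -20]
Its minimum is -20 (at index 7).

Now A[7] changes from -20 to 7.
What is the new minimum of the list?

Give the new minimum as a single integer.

Old min = -20 (at index 7)
Change: A[7] -20 -> 7
Changed element WAS the min. Need to check: is 7 still <= all others?
  Min of remaining elements: -8
  New min = min(7, -8) = -8

Answer: -8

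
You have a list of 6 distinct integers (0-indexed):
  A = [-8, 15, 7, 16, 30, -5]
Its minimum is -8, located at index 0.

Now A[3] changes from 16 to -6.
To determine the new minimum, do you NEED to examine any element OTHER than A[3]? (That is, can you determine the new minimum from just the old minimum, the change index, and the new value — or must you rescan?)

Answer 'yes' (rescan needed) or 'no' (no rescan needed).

Answer: no

Derivation:
Old min = -8 at index 0
Change at index 3: 16 -> -6
Index 3 was NOT the min. New min = min(-8, -6). No rescan of other elements needed.
Needs rescan: no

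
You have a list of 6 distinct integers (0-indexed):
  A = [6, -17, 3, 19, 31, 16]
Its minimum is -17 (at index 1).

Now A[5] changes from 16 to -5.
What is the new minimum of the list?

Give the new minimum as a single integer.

Old min = -17 (at index 1)
Change: A[5] 16 -> -5
Changed element was NOT the old min.
  New min = min(old_min, new_val) = min(-17, -5) = -17

Answer: -17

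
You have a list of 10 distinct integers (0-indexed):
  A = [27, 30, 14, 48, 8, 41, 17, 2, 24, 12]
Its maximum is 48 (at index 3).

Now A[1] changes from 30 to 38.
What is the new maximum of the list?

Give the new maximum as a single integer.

Old max = 48 (at index 3)
Change: A[1] 30 -> 38
Changed element was NOT the old max.
  New max = max(old_max, new_val) = max(48, 38) = 48

Answer: 48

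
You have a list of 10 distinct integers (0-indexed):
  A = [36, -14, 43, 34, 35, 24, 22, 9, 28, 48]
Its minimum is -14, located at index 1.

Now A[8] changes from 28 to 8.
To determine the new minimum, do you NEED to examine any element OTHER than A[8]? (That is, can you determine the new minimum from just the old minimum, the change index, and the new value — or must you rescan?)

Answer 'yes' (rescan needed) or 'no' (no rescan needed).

Old min = -14 at index 1
Change at index 8: 28 -> 8
Index 8 was NOT the min. New min = min(-14, 8). No rescan of other elements needed.
Needs rescan: no

Answer: no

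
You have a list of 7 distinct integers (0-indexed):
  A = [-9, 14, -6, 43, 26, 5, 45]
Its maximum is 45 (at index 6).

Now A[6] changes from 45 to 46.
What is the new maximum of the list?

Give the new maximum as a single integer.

Answer: 46

Derivation:
Old max = 45 (at index 6)
Change: A[6] 45 -> 46
Changed element WAS the max -> may need rescan.
  Max of remaining elements: 43
  New max = max(46, 43) = 46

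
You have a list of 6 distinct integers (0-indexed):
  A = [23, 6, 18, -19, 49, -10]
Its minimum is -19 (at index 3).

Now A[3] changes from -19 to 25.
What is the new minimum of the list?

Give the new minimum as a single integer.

Answer: -10

Derivation:
Old min = -19 (at index 3)
Change: A[3] -19 -> 25
Changed element WAS the min. Need to check: is 25 still <= all others?
  Min of remaining elements: -10
  New min = min(25, -10) = -10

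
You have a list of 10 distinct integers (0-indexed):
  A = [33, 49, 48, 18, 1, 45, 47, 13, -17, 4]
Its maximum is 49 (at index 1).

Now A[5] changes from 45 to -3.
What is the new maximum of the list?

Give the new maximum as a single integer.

Answer: 49

Derivation:
Old max = 49 (at index 1)
Change: A[5] 45 -> -3
Changed element was NOT the old max.
  New max = max(old_max, new_val) = max(49, -3) = 49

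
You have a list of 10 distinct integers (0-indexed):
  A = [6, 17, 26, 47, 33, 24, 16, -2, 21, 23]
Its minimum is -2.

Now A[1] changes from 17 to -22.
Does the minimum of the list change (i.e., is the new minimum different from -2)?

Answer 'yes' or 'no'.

Old min = -2
Change: A[1] 17 -> -22
Changed element was NOT the min; min changes only if -22 < -2.
New min = -22; changed? yes

Answer: yes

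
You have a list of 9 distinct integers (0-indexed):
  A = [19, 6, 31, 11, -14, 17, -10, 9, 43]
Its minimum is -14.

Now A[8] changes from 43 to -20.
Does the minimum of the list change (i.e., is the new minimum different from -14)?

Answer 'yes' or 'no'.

Answer: yes

Derivation:
Old min = -14
Change: A[8] 43 -> -20
Changed element was NOT the min; min changes only if -20 < -14.
New min = -20; changed? yes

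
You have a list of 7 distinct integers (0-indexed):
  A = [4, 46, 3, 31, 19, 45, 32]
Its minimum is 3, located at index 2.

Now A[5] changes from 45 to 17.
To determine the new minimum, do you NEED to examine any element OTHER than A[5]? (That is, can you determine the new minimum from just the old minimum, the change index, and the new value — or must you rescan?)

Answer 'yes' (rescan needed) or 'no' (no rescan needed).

Answer: no

Derivation:
Old min = 3 at index 2
Change at index 5: 45 -> 17
Index 5 was NOT the min. New min = min(3, 17). No rescan of other elements needed.
Needs rescan: no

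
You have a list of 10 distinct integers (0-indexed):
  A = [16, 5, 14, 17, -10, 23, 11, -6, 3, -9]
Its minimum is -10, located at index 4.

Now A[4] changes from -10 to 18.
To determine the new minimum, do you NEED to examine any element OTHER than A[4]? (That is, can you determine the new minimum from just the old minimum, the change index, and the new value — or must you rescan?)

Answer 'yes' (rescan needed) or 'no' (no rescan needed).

Old min = -10 at index 4
Change at index 4: -10 -> 18
Index 4 WAS the min and new value 18 > old min -10. Must rescan other elements to find the new min.
Needs rescan: yes

Answer: yes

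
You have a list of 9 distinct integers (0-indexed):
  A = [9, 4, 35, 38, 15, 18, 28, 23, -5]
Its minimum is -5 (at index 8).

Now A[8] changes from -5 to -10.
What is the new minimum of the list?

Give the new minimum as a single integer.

Answer: -10

Derivation:
Old min = -5 (at index 8)
Change: A[8] -5 -> -10
Changed element WAS the min. Need to check: is -10 still <= all others?
  Min of remaining elements: 4
  New min = min(-10, 4) = -10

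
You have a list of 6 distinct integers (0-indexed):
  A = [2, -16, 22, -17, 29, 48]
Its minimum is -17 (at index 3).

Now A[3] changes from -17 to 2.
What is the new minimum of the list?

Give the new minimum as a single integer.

Answer: -16

Derivation:
Old min = -17 (at index 3)
Change: A[3] -17 -> 2
Changed element WAS the min. Need to check: is 2 still <= all others?
  Min of remaining elements: -16
  New min = min(2, -16) = -16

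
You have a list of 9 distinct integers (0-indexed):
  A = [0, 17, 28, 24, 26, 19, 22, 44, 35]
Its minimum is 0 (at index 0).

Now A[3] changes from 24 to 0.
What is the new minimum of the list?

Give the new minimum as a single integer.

Old min = 0 (at index 0)
Change: A[3] 24 -> 0
Changed element was NOT the old min.
  New min = min(old_min, new_val) = min(0, 0) = 0

Answer: 0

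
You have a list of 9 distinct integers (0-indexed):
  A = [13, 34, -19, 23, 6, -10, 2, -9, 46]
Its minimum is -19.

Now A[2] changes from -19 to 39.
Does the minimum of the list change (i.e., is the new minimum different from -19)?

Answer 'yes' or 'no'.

Answer: yes

Derivation:
Old min = -19
Change: A[2] -19 -> 39
Changed element was the min; new min must be rechecked.
New min = -10; changed? yes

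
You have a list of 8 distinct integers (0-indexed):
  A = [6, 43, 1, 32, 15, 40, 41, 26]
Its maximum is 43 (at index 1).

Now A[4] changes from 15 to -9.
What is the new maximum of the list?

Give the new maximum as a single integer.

Old max = 43 (at index 1)
Change: A[4] 15 -> -9
Changed element was NOT the old max.
  New max = max(old_max, new_val) = max(43, -9) = 43

Answer: 43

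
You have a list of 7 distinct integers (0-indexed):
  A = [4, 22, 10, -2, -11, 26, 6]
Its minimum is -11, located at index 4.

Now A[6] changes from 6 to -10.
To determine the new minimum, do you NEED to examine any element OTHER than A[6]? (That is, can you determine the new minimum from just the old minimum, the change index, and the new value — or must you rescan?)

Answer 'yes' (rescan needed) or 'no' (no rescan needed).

Old min = -11 at index 4
Change at index 6: 6 -> -10
Index 6 was NOT the min. New min = min(-11, -10). No rescan of other elements needed.
Needs rescan: no

Answer: no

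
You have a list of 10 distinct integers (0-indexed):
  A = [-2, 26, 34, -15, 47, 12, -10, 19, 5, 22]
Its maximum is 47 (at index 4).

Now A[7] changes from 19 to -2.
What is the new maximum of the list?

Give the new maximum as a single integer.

Old max = 47 (at index 4)
Change: A[7] 19 -> -2
Changed element was NOT the old max.
  New max = max(old_max, new_val) = max(47, -2) = 47

Answer: 47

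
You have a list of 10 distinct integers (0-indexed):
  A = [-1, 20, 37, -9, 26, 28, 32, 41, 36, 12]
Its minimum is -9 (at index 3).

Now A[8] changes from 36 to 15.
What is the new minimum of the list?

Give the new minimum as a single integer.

Answer: -9

Derivation:
Old min = -9 (at index 3)
Change: A[8] 36 -> 15
Changed element was NOT the old min.
  New min = min(old_min, new_val) = min(-9, 15) = -9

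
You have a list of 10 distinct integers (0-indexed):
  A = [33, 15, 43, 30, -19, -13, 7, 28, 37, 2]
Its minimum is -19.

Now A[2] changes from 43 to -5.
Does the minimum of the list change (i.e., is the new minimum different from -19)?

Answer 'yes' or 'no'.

Old min = -19
Change: A[2] 43 -> -5
Changed element was NOT the min; min changes only if -5 < -19.
New min = -19; changed? no

Answer: no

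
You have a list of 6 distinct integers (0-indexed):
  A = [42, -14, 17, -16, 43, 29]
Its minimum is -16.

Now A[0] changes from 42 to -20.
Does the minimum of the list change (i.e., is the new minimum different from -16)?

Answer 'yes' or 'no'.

Old min = -16
Change: A[0] 42 -> -20
Changed element was NOT the min; min changes only if -20 < -16.
New min = -20; changed? yes

Answer: yes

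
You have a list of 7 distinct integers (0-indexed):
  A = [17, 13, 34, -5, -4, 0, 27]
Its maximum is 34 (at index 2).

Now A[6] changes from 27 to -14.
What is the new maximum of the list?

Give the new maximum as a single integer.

Old max = 34 (at index 2)
Change: A[6] 27 -> -14
Changed element was NOT the old max.
  New max = max(old_max, new_val) = max(34, -14) = 34

Answer: 34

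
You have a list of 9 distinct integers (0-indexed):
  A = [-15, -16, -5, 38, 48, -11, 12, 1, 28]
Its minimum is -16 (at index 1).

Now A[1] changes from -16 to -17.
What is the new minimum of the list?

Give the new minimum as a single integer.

Answer: -17

Derivation:
Old min = -16 (at index 1)
Change: A[1] -16 -> -17
Changed element WAS the min. Need to check: is -17 still <= all others?
  Min of remaining elements: -15
  New min = min(-17, -15) = -17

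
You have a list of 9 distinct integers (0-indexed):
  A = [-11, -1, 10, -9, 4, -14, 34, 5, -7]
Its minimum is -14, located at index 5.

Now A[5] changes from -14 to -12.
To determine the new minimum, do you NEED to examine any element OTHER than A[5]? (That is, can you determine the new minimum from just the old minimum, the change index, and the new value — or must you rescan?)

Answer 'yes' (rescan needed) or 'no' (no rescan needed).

Old min = -14 at index 5
Change at index 5: -14 -> -12
Index 5 WAS the min and new value -12 > old min -14. Must rescan other elements to find the new min.
Needs rescan: yes

Answer: yes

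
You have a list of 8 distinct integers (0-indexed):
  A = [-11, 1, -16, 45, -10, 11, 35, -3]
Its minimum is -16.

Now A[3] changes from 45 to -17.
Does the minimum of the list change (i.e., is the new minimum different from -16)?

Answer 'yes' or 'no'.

Answer: yes

Derivation:
Old min = -16
Change: A[3] 45 -> -17
Changed element was NOT the min; min changes only if -17 < -16.
New min = -17; changed? yes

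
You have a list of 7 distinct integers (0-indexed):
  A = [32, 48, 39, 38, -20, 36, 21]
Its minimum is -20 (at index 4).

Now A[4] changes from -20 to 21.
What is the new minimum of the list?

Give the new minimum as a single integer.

Old min = -20 (at index 4)
Change: A[4] -20 -> 21
Changed element WAS the min. Need to check: is 21 still <= all others?
  Min of remaining elements: 21
  New min = min(21, 21) = 21

Answer: 21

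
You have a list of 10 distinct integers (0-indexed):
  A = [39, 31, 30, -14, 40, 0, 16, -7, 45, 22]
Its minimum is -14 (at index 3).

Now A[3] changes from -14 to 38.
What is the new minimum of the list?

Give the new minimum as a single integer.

Answer: -7

Derivation:
Old min = -14 (at index 3)
Change: A[3] -14 -> 38
Changed element WAS the min. Need to check: is 38 still <= all others?
  Min of remaining elements: -7
  New min = min(38, -7) = -7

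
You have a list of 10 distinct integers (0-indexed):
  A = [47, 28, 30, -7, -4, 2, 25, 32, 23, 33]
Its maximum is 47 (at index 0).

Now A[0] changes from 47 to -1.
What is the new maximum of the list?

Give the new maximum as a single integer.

Answer: 33

Derivation:
Old max = 47 (at index 0)
Change: A[0] 47 -> -1
Changed element WAS the max -> may need rescan.
  Max of remaining elements: 33
  New max = max(-1, 33) = 33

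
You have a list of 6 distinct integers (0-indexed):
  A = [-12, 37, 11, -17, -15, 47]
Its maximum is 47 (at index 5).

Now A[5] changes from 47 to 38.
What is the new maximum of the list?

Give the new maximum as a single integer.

Answer: 38

Derivation:
Old max = 47 (at index 5)
Change: A[5] 47 -> 38
Changed element WAS the max -> may need rescan.
  Max of remaining elements: 37
  New max = max(38, 37) = 38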